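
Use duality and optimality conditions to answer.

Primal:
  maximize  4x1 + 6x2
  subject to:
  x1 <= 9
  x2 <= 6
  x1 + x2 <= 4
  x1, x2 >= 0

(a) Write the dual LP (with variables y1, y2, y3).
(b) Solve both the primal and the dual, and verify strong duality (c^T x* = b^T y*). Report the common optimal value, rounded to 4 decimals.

The standard primal-dual pair for 'max c^T x s.t. A x <= b, x >= 0' is:
  Dual:  min b^T y  s.t.  A^T y >= c,  y >= 0.

So the dual LP is:
  minimize  9y1 + 6y2 + 4y3
  subject to:
    y1 + y3 >= 4
    y2 + y3 >= 6
    y1, y2, y3 >= 0

Solving the primal: x* = (0, 4).
  primal value c^T x* = 24.
Solving the dual: y* = (0, 0, 6).
  dual value b^T y* = 24.
Strong duality: c^T x* = b^T y*. Confirmed.

24


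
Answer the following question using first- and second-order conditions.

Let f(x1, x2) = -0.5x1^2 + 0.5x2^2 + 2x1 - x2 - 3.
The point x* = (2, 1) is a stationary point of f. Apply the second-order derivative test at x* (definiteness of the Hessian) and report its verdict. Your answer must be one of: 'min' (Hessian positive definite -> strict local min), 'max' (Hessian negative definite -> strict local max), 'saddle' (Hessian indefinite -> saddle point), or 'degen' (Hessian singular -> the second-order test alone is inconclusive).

Compute the Hessian H = grad^2 f:
  H = [[-1, 0], [0, 1]]
Verify stationarity: grad f(x*) = H x* + g = (0, 0).
Eigenvalues of H: -1, 1.
Eigenvalues have mixed signs, so H is indefinite -> x* is a saddle point.

saddle


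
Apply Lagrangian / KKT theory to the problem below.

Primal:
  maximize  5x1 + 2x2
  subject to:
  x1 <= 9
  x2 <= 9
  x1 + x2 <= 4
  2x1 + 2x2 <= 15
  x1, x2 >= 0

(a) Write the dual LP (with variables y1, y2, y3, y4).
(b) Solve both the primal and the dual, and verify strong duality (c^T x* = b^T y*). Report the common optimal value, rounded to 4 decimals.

The standard primal-dual pair for 'max c^T x s.t. A x <= b, x >= 0' is:
  Dual:  min b^T y  s.t.  A^T y >= c,  y >= 0.

So the dual LP is:
  minimize  9y1 + 9y2 + 4y3 + 15y4
  subject to:
    y1 + y3 + 2y4 >= 5
    y2 + y3 + 2y4 >= 2
    y1, y2, y3, y4 >= 0

Solving the primal: x* = (4, 0).
  primal value c^T x* = 20.
Solving the dual: y* = (0, 0, 5, 0).
  dual value b^T y* = 20.
Strong duality: c^T x* = b^T y*. Confirmed.

20


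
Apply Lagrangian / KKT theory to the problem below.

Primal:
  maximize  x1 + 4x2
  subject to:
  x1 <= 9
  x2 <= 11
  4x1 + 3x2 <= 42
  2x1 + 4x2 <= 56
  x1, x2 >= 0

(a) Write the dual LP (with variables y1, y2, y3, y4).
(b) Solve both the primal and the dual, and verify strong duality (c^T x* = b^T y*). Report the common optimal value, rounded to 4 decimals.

The standard primal-dual pair for 'max c^T x s.t. A x <= b, x >= 0' is:
  Dual:  min b^T y  s.t.  A^T y >= c,  y >= 0.

So the dual LP is:
  minimize  9y1 + 11y2 + 42y3 + 56y4
  subject to:
    y1 + 4y3 + 2y4 >= 1
    y2 + 3y3 + 4y4 >= 4
    y1, y2, y3, y4 >= 0

Solving the primal: x* = (2.25, 11).
  primal value c^T x* = 46.25.
Solving the dual: y* = (0, 3.25, 0.25, 0).
  dual value b^T y* = 46.25.
Strong duality: c^T x* = b^T y*. Confirmed.

46.25


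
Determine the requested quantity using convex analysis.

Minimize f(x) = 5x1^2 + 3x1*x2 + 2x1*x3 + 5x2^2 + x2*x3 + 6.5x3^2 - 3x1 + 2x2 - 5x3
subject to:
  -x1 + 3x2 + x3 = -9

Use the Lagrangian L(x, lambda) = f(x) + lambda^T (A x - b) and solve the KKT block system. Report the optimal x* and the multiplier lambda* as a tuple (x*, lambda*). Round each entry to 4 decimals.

Form the Lagrangian:
  L(x, lambda) = (1/2) x^T Q x + c^T x + lambda^T (A x - b)
Stationarity (grad_x L = 0): Q x + c + A^T lambda = 0.
Primal feasibility: A x = b.

This gives the KKT block system:
  [ Q   A^T ] [ x     ]   [-c ]
  [ A    0  ] [ lambda ] = [ b ]

Solving the linear system:
  x*      = (1.6293, -2.4149, -0.1261)
  lambda* = (5.7957)
  f(x*)   = 21.5372

x* = (1.6293, -2.4149, -0.1261), lambda* = (5.7957)


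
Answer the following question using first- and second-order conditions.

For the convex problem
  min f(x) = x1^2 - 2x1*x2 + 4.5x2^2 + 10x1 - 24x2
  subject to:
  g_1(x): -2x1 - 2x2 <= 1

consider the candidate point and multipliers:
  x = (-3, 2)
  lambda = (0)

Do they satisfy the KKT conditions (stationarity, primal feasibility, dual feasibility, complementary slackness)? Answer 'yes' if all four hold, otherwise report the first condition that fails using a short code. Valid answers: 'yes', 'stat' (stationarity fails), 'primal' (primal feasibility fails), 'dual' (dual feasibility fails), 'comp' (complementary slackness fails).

Gradient of f: grad f(x) = Q x + c = (0, 0)
Constraint values g_i(x) = a_i^T x - b_i:
  g_1((-3, 2)) = 1
Stationarity residual: grad f(x) + sum_i lambda_i a_i = (0, 0)
  -> stationarity OK
Primal feasibility (all g_i <= 0): FAILS
Dual feasibility (all lambda_i >= 0): OK
Complementary slackness (lambda_i * g_i(x) = 0 for all i): OK

Verdict: the first failing condition is primal_feasibility -> primal.

primal


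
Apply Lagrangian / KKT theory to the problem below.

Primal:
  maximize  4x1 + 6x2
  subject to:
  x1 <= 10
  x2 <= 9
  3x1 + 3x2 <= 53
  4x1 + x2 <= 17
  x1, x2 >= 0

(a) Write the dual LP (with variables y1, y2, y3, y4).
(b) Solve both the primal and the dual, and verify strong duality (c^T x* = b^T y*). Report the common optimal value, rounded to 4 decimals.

The standard primal-dual pair for 'max c^T x s.t. A x <= b, x >= 0' is:
  Dual:  min b^T y  s.t.  A^T y >= c,  y >= 0.

So the dual LP is:
  minimize  10y1 + 9y2 + 53y3 + 17y4
  subject to:
    y1 + 3y3 + 4y4 >= 4
    y2 + 3y3 + y4 >= 6
    y1, y2, y3, y4 >= 0

Solving the primal: x* = (2, 9).
  primal value c^T x* = 62.
Solving the dual: y* = (0, 5, 0, 1).
  dual value b^T y* = 62.
Strong duality: c^T x* = b^T y*. Confirmed.

62


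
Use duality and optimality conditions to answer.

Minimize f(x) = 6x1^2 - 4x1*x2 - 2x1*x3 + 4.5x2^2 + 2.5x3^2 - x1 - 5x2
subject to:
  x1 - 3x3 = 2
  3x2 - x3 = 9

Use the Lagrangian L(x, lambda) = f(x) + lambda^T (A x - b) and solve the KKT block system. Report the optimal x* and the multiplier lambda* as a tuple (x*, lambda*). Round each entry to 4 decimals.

Form the Lagrangian:
  L(x, lambda) = (1/2) x^T Q x + c^T x + lambda^T (A x - b)
Stationarity (grad_x L = 0): Q x + c + A^T lambda = 0.
Primal feasibility: A x = b.

This gives the KKT block system:
  [ Q   A^T ] [ x     ]   [-c ]
  [ A    0  ] [ lambda ] = [ b ]

Solving the linear system:
  x*      = (0.9255, 2.8806, -0.3582)
  lambda* = (0.6998, -5.7411)
  f(x*)   = 17.471

x* = (0.9255, 2.8806, -0.3582), lambda* = (0.6998, -5.7411)


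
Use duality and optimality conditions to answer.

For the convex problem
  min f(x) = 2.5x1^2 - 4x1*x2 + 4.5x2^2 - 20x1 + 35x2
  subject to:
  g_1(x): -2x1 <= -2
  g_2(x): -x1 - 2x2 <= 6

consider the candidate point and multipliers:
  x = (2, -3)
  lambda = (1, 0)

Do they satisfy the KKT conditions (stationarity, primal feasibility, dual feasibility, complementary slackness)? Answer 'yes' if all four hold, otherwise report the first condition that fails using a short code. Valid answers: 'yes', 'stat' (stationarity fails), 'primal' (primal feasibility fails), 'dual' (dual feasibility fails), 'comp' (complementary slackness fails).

Gradient of f: grad f(x) = Q x + c = (2, 0)
Constraint values g_i(x) = a_i^T x - b_i:
  g_1((2, -3)) = -2
  g_2((2, -3)) = -2
Stationarity residual: grad f(x) + sum_i lambda_i a_i = (0, 0)
  -> stationarity OK
Primal feasibility (all g_i <= 0): OK
Dual feasibility (all lambda_i >= 0): OK
Complementary slackness (lambda_i * g_i(x) = 0 for all i): FAILS

Verdict: the first failing condition is complementary_slackness -> comp.

comp


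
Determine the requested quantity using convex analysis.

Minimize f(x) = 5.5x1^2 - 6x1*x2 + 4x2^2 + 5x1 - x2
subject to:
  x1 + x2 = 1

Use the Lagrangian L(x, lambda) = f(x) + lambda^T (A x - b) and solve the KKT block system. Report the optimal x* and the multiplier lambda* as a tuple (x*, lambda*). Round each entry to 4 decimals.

Form the Lagrangian:
  L(x, lambda) = (1/2) x^T Q x + c^T x + lambda^T (A x - b)
Stationarity (grad_x L = 0): Q x + c + A^T lambda = 0.
Primal feasibility: A x = b.

This gives the KKT block system:
  [ Q   A^T ] [ x     ]   [-c ]
  [ A    0  ] [ lambda ] = [ b ]

Solving the linear system:
  x*      = (0.2581, 0.7419)
  lambda* = (-3.3871)
  f(x*)   = 1.9677

x* = (0.2581, 0.7419), lambda* = (-3.3871)


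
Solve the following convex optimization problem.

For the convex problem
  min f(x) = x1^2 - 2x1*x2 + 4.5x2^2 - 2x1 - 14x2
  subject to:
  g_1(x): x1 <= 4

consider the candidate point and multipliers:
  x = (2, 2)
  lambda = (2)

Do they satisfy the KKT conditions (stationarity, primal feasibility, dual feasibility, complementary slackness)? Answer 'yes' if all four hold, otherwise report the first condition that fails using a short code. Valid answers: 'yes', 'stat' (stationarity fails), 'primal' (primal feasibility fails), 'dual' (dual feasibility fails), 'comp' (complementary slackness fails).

Gradient of f: grad f(x) = Q x + c = (-2, 0)
Constraint values g_i(x) = a_i^T x - b_i:
  g_1((2, 2)) = -2
Stationarity residual: grad f(x) + sum_i lambda_i a_i = (0, 0)
  -> stationarity OK
Primal feasibility (all g_i <= 0): OK
Dual feasibility (all lambda_i >= 0): OK
Complementary slackness (lambda_i * g_i(x) = 0 for all i): FAILS

Verdict: the first failing condition is complementary_slackness -> comp.

comp


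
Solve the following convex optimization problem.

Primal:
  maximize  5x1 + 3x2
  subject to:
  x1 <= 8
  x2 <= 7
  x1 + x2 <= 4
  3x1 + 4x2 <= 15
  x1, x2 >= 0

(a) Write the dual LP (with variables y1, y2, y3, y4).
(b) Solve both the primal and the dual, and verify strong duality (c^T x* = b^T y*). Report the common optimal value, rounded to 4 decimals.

The standard primal-dual pair for 'max c^T x s.t. A x <= b, x >= 0' is:
  Dual:  min b^T y  s.t.  A^T y >= c,  y >= 0.

So the dual LP is:
  minimize  8y1 + 7y2 + 4y3 + 15y4
  subject to:
    y1 + y3 + 3y4 >= 5
    y2 + y3 + 4y4 >= 3
    y1, y2, y3, y4 >= 0

Solving the primal: x* = (4, 0).
  primal value c^T x* = 20.
Solving the dual: y* = (0, 0, 5, 0).
  dual value b^T y* = 20.
Strong duality: c^T x* = b^T y*. Confirmed.

20


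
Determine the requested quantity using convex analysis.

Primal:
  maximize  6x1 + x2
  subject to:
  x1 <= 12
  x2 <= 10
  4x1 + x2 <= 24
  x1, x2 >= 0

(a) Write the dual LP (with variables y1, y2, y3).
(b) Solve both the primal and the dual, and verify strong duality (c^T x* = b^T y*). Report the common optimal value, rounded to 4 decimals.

The standard primal-dual pair for 'max c^T x s.t. A x <= b, x >= 0' is:
  Dual:  min b^T y  s.t.  A^T y >= c,  y >= 0.

So the dual LP is:
  minimize  12y1 + 10y2 + 24y3
  subject to:
    y1 + 4y3 >= 6
    y2 + y3 >= 1
    y1, y2, y3 >= 0

Solving the primal: x* = (6, 0).
  primal value c^T x* = 36.
Solving the dual: y* = (0, 0, 1.5).
  dual value b^T y* = 36.
Strong duality: c^T x* = b^T y*. Confirmed.

36


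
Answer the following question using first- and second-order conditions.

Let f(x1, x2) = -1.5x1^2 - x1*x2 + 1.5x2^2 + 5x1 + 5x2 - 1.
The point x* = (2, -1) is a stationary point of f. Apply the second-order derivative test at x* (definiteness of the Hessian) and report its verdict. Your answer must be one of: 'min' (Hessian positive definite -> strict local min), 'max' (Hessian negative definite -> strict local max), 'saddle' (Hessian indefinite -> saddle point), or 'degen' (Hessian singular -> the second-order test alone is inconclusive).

Compute the Hessian H = grad^2 f:
  H = [[-3, -1], [-1, 3]]
Verify stationarity: grad f(x*) = H x* + g = (0, 0).
Eigenvalues of H: -3.1623, 3.1623.
Eigenvalues have mixed signs, so H is indefinite -> x* is a saddle point.

saddle


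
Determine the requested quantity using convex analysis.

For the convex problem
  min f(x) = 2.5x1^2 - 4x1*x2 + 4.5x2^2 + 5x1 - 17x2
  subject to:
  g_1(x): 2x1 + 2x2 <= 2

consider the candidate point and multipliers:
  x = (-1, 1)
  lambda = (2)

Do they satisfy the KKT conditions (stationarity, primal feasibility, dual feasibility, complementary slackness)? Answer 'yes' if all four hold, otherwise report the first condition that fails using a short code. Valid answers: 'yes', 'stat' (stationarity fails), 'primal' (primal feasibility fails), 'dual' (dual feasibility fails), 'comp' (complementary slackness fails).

Gradient of f: grad f(x) = Q x + c = (-4, -4)
Constraint values g_i(x) = a_i^T x - b_i:
  g_1((-1, 1)) = -2
Stationarity residual: grad f(x) + sum_i lambda_i a_i = (0, 0)
  -> stationarity OK
Primal feasibility (all g_i <= 0): OK
Dual feasibility (all lambda_i >= 0): OK
Complementary slackness (lambda_i * g_i(x) = 0 for all i): FAILS

Verdict: the first failing condition is complementary_slackness -> comp.

comp


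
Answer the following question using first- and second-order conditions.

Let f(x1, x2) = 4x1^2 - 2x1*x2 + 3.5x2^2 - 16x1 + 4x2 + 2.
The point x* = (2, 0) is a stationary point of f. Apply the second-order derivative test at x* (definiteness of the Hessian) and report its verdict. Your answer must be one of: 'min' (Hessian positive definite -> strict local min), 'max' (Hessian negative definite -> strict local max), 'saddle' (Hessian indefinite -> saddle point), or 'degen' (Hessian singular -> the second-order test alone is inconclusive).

Compute the Hessian H = grad^2 f:
  H = [[8, -2], [-2, 7]]
Verify stationarity: grad f(x*) = H x* + g = (0, 0).
Eigenvalues of H: 5.4384, 9.5616.
Both eigenvalues > 0, so H is positive definite -> x* is a strict local min.

min


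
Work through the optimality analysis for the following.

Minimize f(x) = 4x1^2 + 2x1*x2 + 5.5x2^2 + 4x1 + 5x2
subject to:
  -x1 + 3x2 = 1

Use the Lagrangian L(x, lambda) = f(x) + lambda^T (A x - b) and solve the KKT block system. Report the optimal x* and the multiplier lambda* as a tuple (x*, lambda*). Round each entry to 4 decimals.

Form the Lagrangian:
  L(x, lambda) = (1/2) x^T Q x + c^T x + lambda^T (A x - b)
Stationarity (grad_x L = 0): Q x + c + A^T lambda = 0.
Primal feasibility: A x = b.

This gives the KKT block system:
  [ Q   A^T ] [ x     ]   [-c ]
  [ A    0  ] [ lambda ] = [ b ]

Solving the linear system:
  x*      = (-0.7158, 0.0947)
  lambda* = (-1.5368)
  f(x*)   = -0.4263

x* = (-0.7158, 0.0947), lambda* = (-1.5368)


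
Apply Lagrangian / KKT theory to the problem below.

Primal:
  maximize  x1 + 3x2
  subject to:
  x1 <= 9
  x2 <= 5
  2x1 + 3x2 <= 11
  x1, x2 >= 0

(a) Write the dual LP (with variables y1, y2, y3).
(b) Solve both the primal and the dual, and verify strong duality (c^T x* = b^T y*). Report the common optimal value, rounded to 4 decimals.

The standard primal-dual pair for 'max c^T x s.t. A x <= b, x >= 0' is:
  Dual:  min b^T y  s.t.  A^T y >= c,  y >= 0.

So the dual LP is:
  minimize  9y1 + 5y2 + 11y3
  subject to:
    y1 + 2y3 >= 1
    y2 + 3y3 >= 3
    y1, y2, y3 >= 0

Solving the primal: x* = (0, 3.6667).
  primal value c^T x* = 11.
Solving the dual: y* = (0, 0, 1).
  dual value b^T y* = 11.
Strong duality: c^T x* = b^T y*. Confirmed.

11


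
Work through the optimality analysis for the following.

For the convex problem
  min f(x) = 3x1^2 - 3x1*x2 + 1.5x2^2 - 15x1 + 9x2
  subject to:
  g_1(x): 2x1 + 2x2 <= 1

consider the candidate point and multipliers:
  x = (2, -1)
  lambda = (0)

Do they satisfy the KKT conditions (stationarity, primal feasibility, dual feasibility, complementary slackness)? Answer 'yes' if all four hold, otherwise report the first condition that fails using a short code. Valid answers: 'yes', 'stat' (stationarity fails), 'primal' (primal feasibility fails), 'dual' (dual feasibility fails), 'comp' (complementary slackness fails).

Gradient of f: grad f(x) = Q x + c = (0, 0)
Constraint values g_i(x) = a_i^T x - b_i:
  g_1((2, -1)) = 1
Stationarity residual: grad f(x) + sum_i lambda_i a_i = (0, 0)
  -> stationarity OK
Primal feasibility (all g_i <= 0): FAILS
Dual feasibility (all lambda_i >= 0): OK
Complementary slackness (lambda_i * g_i(x) = 0 for all i): OK

Verdict: the first failing condition is primal_feasibility -> primal.

primal


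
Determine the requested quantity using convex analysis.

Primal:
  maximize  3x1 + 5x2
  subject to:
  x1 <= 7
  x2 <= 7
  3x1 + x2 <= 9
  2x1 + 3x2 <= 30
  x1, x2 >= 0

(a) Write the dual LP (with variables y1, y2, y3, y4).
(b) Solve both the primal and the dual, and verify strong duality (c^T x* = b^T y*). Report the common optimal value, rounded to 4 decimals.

The standard primal-dual pair for 'max c^T x s.t. A x <= b, x >= 0' is:
  Dual:  min b^T y  s.t.  A^T y >= c,  y >= 0.

So the dual LP is:
  minimize  7y1 + 7y2 + 9y3 + 30y4
  subject to:
    y1 + 3y3 + 2y4 >= 3
    y2 + y3 + 3y4 >= 5
    y1, y2, y3, y4 >= 0

Solving the primal: x* = (0.6667, 7).
  primal value c^T x* = 37.
Solving the dual: y* = (0, 4, 1, 0).
  dual value b^T y* = 37.
Strong duality: c^T x* = b^T y*. Confirmed.

37


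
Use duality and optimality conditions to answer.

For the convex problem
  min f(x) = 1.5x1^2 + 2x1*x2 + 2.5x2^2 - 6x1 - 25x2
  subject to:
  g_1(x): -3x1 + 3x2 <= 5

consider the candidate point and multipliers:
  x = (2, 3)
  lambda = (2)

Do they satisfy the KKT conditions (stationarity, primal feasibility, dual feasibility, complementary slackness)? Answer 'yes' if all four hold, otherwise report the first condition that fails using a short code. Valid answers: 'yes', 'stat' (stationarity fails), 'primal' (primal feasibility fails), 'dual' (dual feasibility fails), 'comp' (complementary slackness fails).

Gradient of f: grad f(x) = Q x + c = (6, -6)
Constraint values g_i(x) = a_i^T x - b_i:
  g_1((2, 3)) = -2
Stationarity residual: grad f(x) + sum_i lambda_i a_i = (0, 0)
  -> stationarity OK
Primal feasibility (all g_i <= 0): OK
Dual feasibility (all lambda_i >= 0): OK
Complementary slackness (lambda_i * g_i(x) = 0 for all i): FAILS

Verdict: the first failing condition is complementary_slackness -> comp.

comp


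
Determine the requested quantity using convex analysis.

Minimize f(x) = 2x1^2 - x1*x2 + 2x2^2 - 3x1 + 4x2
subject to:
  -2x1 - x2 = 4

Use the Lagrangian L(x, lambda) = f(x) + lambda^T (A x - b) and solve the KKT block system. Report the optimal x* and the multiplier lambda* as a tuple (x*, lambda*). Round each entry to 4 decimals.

Form the Lagrangian:
  L(x, lambda) = (1/2) x^T Q x + c^T x + lambda^T (A x - b)
Stationarity (grad_x L = 0): Q x + c + A^T lambda = 0.
Primal feasibility: A x = b.

This gives the KKT block system:
  [ Q   A^T ] [ x     ]   [-c ]
  [ A    0  ] [ lambda ] = [ b ]

Solving the linear system:
  x*      = (-1.0417, -1.9167)
  lambda* = (-2.625)
  f(x*)   = 2.9792

x* = (-1.0417, -1.9167), lambda* = (-2.625)


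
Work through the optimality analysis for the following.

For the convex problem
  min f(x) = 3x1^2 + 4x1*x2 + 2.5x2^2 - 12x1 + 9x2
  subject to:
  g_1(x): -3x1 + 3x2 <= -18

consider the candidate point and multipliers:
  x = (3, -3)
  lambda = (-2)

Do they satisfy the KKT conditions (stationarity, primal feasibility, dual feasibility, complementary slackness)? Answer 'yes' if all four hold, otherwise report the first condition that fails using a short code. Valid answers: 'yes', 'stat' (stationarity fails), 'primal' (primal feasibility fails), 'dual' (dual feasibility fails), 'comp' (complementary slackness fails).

Gradient of f: grad f(x) = Q x + c = (-6, 6)
Constraint values g_i(x) = a_i^T x - b_i:
  g_1((3, -3)) = 0
Stationarity residual: grad f(x) + sum_i lambda_i a_i = (0, 0)
  -> stationarity OK
Primal feasibility (all g_i <= 0): OK
Dual feasibility (all lambda_i >= 0): FAILS
Complementary slackness (lambda_i * g_i(x) = 0 for all i): OK

Verdict: the first failing condition is dual_feasibility -> dual.

dual


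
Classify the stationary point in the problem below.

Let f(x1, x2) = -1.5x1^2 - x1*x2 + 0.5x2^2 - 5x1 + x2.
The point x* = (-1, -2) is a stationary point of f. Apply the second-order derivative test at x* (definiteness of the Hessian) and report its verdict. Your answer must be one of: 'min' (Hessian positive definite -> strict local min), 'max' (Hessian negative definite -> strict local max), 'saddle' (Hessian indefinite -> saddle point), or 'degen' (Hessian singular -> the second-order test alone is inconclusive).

Compute the Hessian H = grad^2 f:
  H = [[-3, -1], [-1, 1]]
Verify stationarity: grad f(x*) = H x* + g = (0, 0).
Eigenvalues of H: -3.2361, 1.2361.
Eigenvalues have mixed signs, so H is indefinite -> x* is a saddle point.

saddle


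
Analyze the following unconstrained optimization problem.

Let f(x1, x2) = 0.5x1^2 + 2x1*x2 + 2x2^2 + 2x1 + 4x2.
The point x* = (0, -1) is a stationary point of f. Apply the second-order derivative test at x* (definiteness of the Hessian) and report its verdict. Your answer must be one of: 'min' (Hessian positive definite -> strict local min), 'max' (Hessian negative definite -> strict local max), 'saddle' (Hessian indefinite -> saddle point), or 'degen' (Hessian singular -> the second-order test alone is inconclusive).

Compute the Hessian H = grad^2 f:
  H = [[1, 2], [2, 4]]
Verify stationarity: grad f(x*) = H x* + g = (0, 0).
Eigenvalues of H: 0, 5.
H has a zero eigenvalue (singular; positive semidefinite but not definite), so H is neither positive definite, negative definite, nor indefinite. The second-order test alone is inconclusive -> degen.
(Indeed, f is constant along the null direction of H through x*, so x* is not a strict local extremum.)

degen


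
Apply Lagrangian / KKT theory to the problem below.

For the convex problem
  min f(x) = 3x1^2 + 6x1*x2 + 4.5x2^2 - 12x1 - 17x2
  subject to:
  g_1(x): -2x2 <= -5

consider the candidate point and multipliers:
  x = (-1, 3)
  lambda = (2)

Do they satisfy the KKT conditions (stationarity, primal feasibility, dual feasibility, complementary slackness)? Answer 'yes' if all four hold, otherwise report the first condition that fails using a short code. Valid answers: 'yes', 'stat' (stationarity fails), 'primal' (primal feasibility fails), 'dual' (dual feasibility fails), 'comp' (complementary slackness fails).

Gradient of f: grad f(x) = Q x + c = (0, 4)
Constraint values g_i(x) = a_i^T x - b_i:
  g_1((-1, 3)) = -1
Stationarity residual: grad f(x) + sum_i lambda_i a_i = (0, 0)
  -> stationarity OK
Primal feasibility (all g_i <= 0): OK
Dual feasibility (all lambda_i >= 0): OK
Complementary slackness (lambda_i * g_i(x) = 0 for all i): FAILS

Verdict: the first failing condition is complementary_slackness -> comp.

comp


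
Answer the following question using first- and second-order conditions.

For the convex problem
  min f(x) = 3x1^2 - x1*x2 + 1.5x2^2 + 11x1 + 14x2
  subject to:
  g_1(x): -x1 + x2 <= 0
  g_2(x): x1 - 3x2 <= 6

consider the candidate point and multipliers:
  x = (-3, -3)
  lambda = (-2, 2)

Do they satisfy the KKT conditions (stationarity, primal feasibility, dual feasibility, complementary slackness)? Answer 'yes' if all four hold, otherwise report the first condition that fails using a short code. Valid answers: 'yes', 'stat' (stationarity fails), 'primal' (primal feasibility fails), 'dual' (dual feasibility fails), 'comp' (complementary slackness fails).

Gradient of f: grad f(x) = Q x + c = (-4, 8)
Constraint values g_i(x) = a_i^T x - b_i:
  g_1((-3, -3)) = 0
  g_2((-3, -3)) = 0
Stationarity residual: grad f(x) + sum_i lambda_i a_i = (0, 0)
  -> stationarity OK
Primal feasibility (all g_i <= 0): OK
Dual feasibility (all lambda_i >= 0): FAILS
Complementary slackness (lambda_i * g_i(x) = 0 for all i): OK

Verdict: the first failing condition is dual_feasibility -> dual.

dual


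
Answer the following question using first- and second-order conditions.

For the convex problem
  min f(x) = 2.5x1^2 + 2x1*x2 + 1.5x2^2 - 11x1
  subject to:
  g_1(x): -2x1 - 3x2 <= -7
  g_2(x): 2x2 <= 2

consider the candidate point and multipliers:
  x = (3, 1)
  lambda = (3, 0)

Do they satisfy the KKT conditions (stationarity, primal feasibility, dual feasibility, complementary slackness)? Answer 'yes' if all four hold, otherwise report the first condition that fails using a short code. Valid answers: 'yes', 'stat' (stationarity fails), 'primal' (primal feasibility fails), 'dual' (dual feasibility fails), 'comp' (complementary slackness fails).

Gradient of f: grad f(x) = Q x + c = (6, 9)
Constraint values g_i(x) = a_i^T x - b_i:
  g_1((3, 1)) = -2
  g_2((3, 1)) = 0
Stationarity residual: grad f(x) + sum_i lambda_i a_i = (0, 0)
  -> stationarity OK
Primal feasibility (all g_i <= 0): OK
Dual feasibility (all lambda_i >= 0): OK
Complementary slackness (lambda_i * g_i(x) = 0 for all i): FAILS

Verdict: the first failing condition is complementary_slackness -> comp.

comp


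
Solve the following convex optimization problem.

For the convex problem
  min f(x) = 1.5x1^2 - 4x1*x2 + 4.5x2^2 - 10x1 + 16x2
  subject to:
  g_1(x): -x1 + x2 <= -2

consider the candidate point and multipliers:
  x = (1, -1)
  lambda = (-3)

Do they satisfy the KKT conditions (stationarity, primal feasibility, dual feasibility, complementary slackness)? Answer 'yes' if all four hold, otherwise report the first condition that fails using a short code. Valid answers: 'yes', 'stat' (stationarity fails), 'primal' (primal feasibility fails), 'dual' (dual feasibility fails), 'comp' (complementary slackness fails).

Gradient of f: grad f(x) = Q x + c = (-3, 3)
Constraint values g_i(x) = a_i^T x - b_i:
  g_1((1, -1)) = 0
Stationarity residual: grad f(x) + sum_i lambda_i a_i = (0, 0)
  -> stationarity OK
Primal feasibility (all g_i <= 0): OK
Dual feasibility (all lambda_i >= 0): FAILS
Complementary slackness (lambda_i * g_i(x) = 0 for all i): OK

Verdict: the first failing condition is dual_feasibility -> dual.

dual


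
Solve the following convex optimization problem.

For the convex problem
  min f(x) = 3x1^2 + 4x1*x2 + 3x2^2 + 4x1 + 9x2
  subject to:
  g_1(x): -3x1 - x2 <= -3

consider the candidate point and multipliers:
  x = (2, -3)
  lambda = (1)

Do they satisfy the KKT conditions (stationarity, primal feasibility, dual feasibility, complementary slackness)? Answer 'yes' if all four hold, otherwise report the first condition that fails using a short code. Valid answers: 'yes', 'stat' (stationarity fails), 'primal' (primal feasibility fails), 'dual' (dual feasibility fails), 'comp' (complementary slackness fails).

Gradient of f: grad f(x) = Q x + c = (4, -1)
Constraint values g_i(x) = a_i^T x - b_i:
  g_1((2, -3)) = 0
Stationarity residual: grad f(x) + sum_i lambda_i a_i = (1, -2)
  -> stationarity FAILS
Primal feasibility (all g_i <= 0): OK
Dual feasibility (all lambda_i >= 0): OK
Complementary slackness (lambda_i * g_i(x) = 0 for all i): OK

Verdict: the first failing condition is stationarity -> stat.

stat


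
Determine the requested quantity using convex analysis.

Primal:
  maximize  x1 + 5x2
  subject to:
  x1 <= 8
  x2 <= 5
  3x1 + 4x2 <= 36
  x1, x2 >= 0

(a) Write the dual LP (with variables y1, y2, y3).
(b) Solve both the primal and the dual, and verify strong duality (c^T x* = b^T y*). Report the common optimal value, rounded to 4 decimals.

The standard primal-dual pair for 'max c^T x s.t. A x <= b, x >= 0' is:
  Dual:  min b^T y  s.t.  A^T y >= c,  y >= 0.

So the dual LP is:
  minimize  8y1 + 5y2 + 36y3
  subject to:
    y1 + 3y3 >= 1
    y2 + 4y3 >= 5
    y1, y2, y3 >= 0

Solving the primal: x* = (5.3333, 5).
  primal value c^T x* = 30.3333.
Solving the dual: y* = (0, 3.6667, 0.3333).
  dual value b^T y* = 30.3333.
Strong duality: c^T x* = b^T y*. Confirmed.

30.3333


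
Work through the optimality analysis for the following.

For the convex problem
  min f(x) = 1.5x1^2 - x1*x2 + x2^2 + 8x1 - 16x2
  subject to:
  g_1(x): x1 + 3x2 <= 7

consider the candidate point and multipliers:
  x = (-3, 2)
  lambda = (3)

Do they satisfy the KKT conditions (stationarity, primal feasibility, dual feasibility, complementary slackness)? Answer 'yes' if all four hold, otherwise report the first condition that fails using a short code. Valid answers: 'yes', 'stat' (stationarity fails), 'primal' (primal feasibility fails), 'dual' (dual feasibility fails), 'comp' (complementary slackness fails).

Gradient of f: grad f(x) = Q x + c = (-3, -9)
Constraint values g_i(x) = a_i^T x - b_i:
  g_1((-3, 2)) = -4
Stationarity residual: grad f(x) + sum_i lambda_i a_i = (0, 0)
  -> stationarity OK
Primal feasibility (all g_i <= 0): OK
Dual feasibility (all lambda_i >= 0): OK
Complementary slackness (lambda_i * g_i(x) = 0 for all i): FAILS

Verdict: the first failing condition is complementary_slackness -> comp.

comp


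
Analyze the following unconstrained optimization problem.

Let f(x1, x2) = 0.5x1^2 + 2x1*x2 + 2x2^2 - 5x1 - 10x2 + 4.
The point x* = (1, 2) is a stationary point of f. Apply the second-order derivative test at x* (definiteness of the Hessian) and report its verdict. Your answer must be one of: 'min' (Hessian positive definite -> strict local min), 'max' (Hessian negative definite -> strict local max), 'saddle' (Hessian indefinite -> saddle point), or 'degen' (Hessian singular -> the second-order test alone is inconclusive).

Compute the Hessian H = grad^2 f:
  H = [[1, 2], [2, 4]]
Verify stationarity: grad f(x*) = H x* + g = (0, 0).
Eigenvalues of H: 0, 5.
H has a zero eigenvalue (singular; positive semidefinite but not definite), so H is neither positive definite, negative definite, nor indefinite. The second-order test alone is inconclusive -> degen.
(Indeed, f is constant along the null direction of H through x*, so x* is not a strict local extremum.)

degen


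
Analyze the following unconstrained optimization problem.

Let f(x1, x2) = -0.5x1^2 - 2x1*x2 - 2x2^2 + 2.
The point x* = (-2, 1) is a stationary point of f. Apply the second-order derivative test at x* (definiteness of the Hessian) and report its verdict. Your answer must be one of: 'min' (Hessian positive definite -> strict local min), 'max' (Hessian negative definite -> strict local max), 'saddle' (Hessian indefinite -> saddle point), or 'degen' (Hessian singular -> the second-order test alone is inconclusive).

Compute the Hessian H = grad^2 f:
  H = [[-1, -2], [-2, -4]]
Verify stationarity: grad f(x*) = H x* + g = (0, 0).
Eigenvalues of H: -5, 0.
H has a zero eigenvalue (singular; negative semidefinite but not definite), so H is neither positive definite, negative definite, nor indefinite. The second-order test alone is inconclusive -> degen.
(Indeed, f is constant along the null direction of H through x*, so x* is not a strict local extremum.)

degen


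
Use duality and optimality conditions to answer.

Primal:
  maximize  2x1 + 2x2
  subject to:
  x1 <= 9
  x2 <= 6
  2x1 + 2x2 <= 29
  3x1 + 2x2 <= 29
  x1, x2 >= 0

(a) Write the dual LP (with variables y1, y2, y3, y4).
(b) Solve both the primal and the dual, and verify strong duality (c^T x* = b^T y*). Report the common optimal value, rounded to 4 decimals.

The standard primal-dual pair for 'max c^T x s.t. A x <= b, x >= 0' is:
  Dual:  min b^T y  s.t.  A^T y >= c,  y >= 0.

So the dual LP is:
  minimize  9y1 + 6y2 + 29y3 + 29y4
  subject to:
    y1 + 2y3 + 3y4 >= 2
    y2 + 2y3 + 2y4 >= 2
    y1, y2, y3, y4 >= 0

Solving the primal: x* = (5.6667, 6).
  primal value c^T x* = 23.3333.
Solving the dual: y* = (0, 0.6667, 0, 0.6667).
  dual value b^T y* = 23.3333.
Strong duality: c^T x* = b^T y*. Confirmed.

23.3333


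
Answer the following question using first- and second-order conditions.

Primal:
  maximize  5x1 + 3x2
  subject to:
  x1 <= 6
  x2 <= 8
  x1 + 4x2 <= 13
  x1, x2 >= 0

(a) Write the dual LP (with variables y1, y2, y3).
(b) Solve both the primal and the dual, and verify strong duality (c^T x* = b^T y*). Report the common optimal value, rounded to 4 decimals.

The standard primal-dual pair for 'max c^T x s.t. A x <= b, x >= 0' is:
  Dual:  min b^T y  s.t.  A^T y >= c,  y >= 0.

So the dual LP is:
  minimize  6y1 + 8y2 + 13y3
  subject to:
    y1 + y3 >= 5
    y2 + 4y3 >= 3
    y1, y2, y3 >= 0

Solving the primal: x* = (6, 1.75).
  primal value c^T x* = 35.25.
Solving the dual: y* = (4.25, 0, 0.75).
  dual value b^T y* = 35.25.
Strong duality: c^T x* = b^T y*. Confirmed.

35.25


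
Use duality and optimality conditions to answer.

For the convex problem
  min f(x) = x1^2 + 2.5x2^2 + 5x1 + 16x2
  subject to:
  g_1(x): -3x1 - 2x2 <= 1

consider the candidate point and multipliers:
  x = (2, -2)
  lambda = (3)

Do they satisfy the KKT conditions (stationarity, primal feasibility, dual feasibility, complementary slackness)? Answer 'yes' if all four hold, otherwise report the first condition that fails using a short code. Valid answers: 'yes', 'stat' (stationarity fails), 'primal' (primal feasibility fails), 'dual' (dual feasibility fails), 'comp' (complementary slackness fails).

Gradient of f: grad f(x) = Q x + c = (9, 6)
Constraint values g_i(x) = a_i^T x - b_i:
  g_1((2, -2)) = -3
Stationarity residual: grad f(x) + sum_i lambda_i a_i = (0, 0)
  -> stationarity OK
Primal feasibility (all g_i <= 0): OK
Dual feasibility (all lambda_i >= 0): OK
Complementary slackness (lambda_i * g_i(x) = 0 for all i): FAILS

Verdict: the first failing condition is complementary_slackness -> comp.

comp


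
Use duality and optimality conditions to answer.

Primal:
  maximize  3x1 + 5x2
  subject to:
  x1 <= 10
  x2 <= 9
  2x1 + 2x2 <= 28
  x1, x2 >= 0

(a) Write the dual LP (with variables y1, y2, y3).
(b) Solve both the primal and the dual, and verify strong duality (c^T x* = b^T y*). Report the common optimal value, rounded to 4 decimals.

The standard primal-dual pair for 'max c^T x s.t. A x <= b, x >= 0' is:
  Dual:  min b^T y  s.t.  A^T y >= c,  y >= 0.

So the dual LP is:
  minimize  10y1 + 9y2 + 28y3
  subject to:
    y1 + 2y3 >= 3
    y2 + 2y3 >= 5
    y1, y2, y3 >= 0

Solving the primal: x* = (5, 9).
  primal value c^T x* = 60.
Solving the dual: y* = (0, 2, 1.5).
  dual value b^T y* = 60.
Strong duality: c^T x* = b^T y*. Confirmed.

60


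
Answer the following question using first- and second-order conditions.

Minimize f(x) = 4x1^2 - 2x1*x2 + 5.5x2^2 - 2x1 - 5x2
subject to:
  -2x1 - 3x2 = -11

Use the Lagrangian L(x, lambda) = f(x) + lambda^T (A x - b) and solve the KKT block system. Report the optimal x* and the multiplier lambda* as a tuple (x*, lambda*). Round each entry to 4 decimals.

Form the Lagrangian:
  L(x, lambda) = (1/2) x^T Q x + c^T x + lambda^T (A x - b)
Stationarity (grad_x L = 0): Q x + c + A^T lambda = 0.
Primal feasibility: A x = b.

This gives the KKT block system:
  [ Q   A^T ] [ x     ]   [-c ]
  [ A    0  ] [ lambda ] = [ b ]

Solving the linear system:
  x*      = (2.1143, 2.2571)
  lambda* = (5.2)
  f(x*)   = 20.8429

x* = (2.1143, 2.2571), lambda* = (5.2)


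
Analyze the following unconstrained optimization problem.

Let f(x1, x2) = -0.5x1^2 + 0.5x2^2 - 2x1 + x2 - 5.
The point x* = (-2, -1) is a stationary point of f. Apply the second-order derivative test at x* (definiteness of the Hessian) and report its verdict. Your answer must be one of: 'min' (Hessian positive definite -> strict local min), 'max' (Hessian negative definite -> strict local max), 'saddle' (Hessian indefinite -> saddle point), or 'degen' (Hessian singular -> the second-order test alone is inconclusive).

Compute the Hessian H = grad^2 f:
  H = [[-1, 0], [0, 1]]
Verify stationarity: grad f(x*) = H x* + g = (0, 0).
Eigenvalues of H: -1, 1.
Eigenvalues have mixed signs, so H is indefinite -> x* is a saddle point.

saddle


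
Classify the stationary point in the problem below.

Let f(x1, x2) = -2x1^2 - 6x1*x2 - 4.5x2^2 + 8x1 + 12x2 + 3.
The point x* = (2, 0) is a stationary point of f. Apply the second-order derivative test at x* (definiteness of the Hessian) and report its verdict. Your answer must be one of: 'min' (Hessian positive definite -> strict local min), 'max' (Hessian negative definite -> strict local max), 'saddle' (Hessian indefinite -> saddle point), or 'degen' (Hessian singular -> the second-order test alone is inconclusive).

Compute the Hessian H = grad^2 f:
  H = [[-4, -6], [-6, -9]]
Verify stationarity: grad f(x*) = H x* + g = (0, 0).
Eigenvalues of H: -13, 0.
H has a zero eigenvalue (singular; negative semidefinite but not definite), so H is neither positive definite, negative definite, nor indefinite. The second-order test alone is inconclusive -> degen.
(Indeed, f is constant along the null direction of H through x*, so x* is not a strict local extremum.)

degen


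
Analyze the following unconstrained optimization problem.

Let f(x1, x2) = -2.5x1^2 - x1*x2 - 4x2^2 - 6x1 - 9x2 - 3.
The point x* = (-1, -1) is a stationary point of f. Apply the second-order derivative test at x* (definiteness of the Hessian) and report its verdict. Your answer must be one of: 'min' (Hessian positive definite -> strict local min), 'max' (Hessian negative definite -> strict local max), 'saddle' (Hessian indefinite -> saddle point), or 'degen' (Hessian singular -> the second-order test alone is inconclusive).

Compute the Hessian H = grad^2 f:
  H = [[-5, -1], [-1, -8]]
Verify stationarity: grad f(x*) = H x* + g = (0, 0).
Eigenvalues of H: -8.3028, -4.6972.
Both eigenvalues < 0, so H is negative definite -> x* is a strict local max.

max


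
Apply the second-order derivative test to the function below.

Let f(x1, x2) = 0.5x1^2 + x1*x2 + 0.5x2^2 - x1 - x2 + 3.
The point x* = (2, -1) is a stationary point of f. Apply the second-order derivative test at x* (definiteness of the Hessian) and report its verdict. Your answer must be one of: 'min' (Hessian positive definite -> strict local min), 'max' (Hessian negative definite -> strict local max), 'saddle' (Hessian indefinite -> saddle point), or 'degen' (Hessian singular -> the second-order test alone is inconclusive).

Compute the Hessian H = grad^2 f:
  H = [[1, 1], [1, 1]]
Verify stationarity: grad f(x*) = H x* + g = (0, 0).
Eigenvalues of H: 0, 2.
H has a zero eigenvalue (singular; positive semidefinite but not definite), so H is neither positive definite, negative definite, nor indefinite. The second-order test alone is inconclusive -> degen.
(Indeed, f is constant along the null direction of H through x*, so x* is not a strict local extremum.)

degen


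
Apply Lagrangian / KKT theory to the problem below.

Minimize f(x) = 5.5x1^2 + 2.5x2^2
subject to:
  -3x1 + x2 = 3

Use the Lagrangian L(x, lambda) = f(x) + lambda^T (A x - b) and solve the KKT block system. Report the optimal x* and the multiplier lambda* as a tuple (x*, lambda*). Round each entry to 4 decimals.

Form the Lagrangian:
  L(x, lambda) = (1/2) x^T Q x + c^T x + lambda^T (A x - b)
Stationarity (grad_x L = 0): Q x + c + A^T lambda = 0.
Primal feasibility: A x = b.

This gives the KKT block system:
  [ Q   A^T ] [ x     ]   [-c ]
  [ A    0  ] [ lambda ] = [ b ]

Solving the linear system:
  x*      = (-0.8036, 0.5893)
  lambda* = (-2.9464)
  f(x*)   = 4.4196

x* = (-0.8036, 0.5893), lambda* = (-2.9464)


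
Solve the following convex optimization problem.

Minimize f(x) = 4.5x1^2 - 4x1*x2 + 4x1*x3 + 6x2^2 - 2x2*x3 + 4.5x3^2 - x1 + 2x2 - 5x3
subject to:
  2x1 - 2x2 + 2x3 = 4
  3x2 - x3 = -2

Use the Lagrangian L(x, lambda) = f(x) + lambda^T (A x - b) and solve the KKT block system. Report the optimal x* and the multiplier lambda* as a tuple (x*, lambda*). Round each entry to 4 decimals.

Form the Lagrangian:
  L(x, lambda) = (1/2) x^T Q x + c^T x + lambda^T (A x - b)
Stationarity (grad_x L = 0): Q x + c + A^T lambda = 0.
Primal feasibility: A x = b.

This gives the KKT block system:
  [ Q   A^T ] [ x     ]   [-c ]
  [ A    0  ] [ lambda ] = [ b ]

Solving the linear system:
  x*      = (0.5412, -0.2706, 1.1882)
  lambda* = (-4.8529, -1.3059)
  f(x*)   = 4.8882

x* = (0.5412, -0.2706, 1.1882), lambda* = (-4.8529, -1.3059)


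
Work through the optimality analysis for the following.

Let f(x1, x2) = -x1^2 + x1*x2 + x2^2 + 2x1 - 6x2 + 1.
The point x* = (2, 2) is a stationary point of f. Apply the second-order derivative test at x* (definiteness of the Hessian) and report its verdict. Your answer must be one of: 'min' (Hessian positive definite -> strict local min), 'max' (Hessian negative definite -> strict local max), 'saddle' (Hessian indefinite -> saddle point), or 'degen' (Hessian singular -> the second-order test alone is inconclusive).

Compute the Hessian H = grad^2 f:
  H = [[-2, 1], [1, 2]]
Verify stationarity: grad f(x*) = H x* + g = (0, 0).
Eigenvalues of H: -2.2361, 2.2361.
Eigenvalues have mixed signs, so H is indefinite -> x* is a saddle point.

saddle
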